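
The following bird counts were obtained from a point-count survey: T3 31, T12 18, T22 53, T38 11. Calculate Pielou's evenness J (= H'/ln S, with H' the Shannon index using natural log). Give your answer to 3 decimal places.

0.887

Total N = 31+18+53+11 = 113, so the proportions are 0.27434, 0.15929, 0.46903, 0.09735 (working shown to 5 dp, full precision carried).
H' = −Σ pᵢ ln pᵢ = −((-0.35483) + (-0.29262) + (-0.35510) + (-0.22676)) = 1.22931.
With S = 4 species, ln S = 1.38629, so J = 1.22931/1.38629 = 0.88676, i.e. 0.887 to 3 decimal places.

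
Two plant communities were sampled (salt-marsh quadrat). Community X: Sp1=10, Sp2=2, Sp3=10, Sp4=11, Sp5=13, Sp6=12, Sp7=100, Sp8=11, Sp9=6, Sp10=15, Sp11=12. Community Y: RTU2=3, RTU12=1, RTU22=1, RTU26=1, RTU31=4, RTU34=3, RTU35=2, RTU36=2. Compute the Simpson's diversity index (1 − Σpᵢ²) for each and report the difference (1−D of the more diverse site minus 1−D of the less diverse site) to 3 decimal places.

0.118

Community X: N=202, proportions 0.0495, 0.0099, 0.0495, 0.05446, 0.06436, 0.05941, 0.49505, 0.05446, 0.0297, 0.07426, 0.05941, giving 1−D = 0.72640 (working shown to 5 dp, full precision carried).
Community Y: N=17, proportions 0.17647, 0.05882, 0.05882, 0.05882, 0.23529, 0.17647, 0.11765, 0.11765, giving 1−D = 0.84429.
Difference = |0.72640 − 0.84429| = 0.11789, i.e. 0.118 to 3 decimal places.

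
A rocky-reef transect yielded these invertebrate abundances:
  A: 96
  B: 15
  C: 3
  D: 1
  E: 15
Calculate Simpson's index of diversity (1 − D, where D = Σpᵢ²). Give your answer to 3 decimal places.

0.427

Total N = 96+15+3+1+15 = 130, so the proportions are 0.73846, 0.11538, 0.02308, 0.00769, 0.11538 (working shown to 5 dp, full precision carried).
D = 0.73846² + 0.11538² + 0.02308² + 0.00769² + 0.11538² = 0.54533 + 0.01331 + 0.00053 + 0.00006 + 0.01331 = 0.57254.
So 1 − D = 0.42746, i.e. 0.427 to 3 decimal places.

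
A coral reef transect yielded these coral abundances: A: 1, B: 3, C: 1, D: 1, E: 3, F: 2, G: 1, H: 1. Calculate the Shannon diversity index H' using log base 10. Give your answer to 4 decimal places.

0.8474

Total N = 1+3+1+1+3+2+1+1 = 13, so the proportions are 0.076923, 0.230769, 0.076923, 0.076923, 0.230769, 0.153846, 0.076923, 0.076923 (working shown to 6 dp, full precision carried).
Each pᵢ log₁₀ pᵢ term: 0.076923×(-1.113943)=-0.085688, 0.230769×(-0.636822)=-0.146959, 0.076923×(-1.113943)=-0.085688, 0.076923×(-1.113943)=-0.085688, 0.230769×(-0.636822)=-0.146959, 0.153846×(-0.812913)=-0.125064, 0.076923×(-1.113943)=-0.085688, 0.076923×(-1.113943)=-0.085688.
Sum = -0.847421, so H' = 0.8474.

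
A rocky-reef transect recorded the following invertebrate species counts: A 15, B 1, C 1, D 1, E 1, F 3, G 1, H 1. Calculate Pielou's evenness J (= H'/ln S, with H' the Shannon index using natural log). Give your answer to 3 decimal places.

Total N = 15+1+1+1+1+3+1+1 = 24, so the proportions are 0.625, 0.04167, 0.04167, 0.04167, 0.04167, 0.125, 0.04167, 0.04167 (working shown to 5 dp, full precision carried).
H' = −Σ pᵢ ln pᵢ = −((-0.29375) + (-0.13242) + (-0.13242) + (-0.13242) + (-0.13242) + (-0.25993) + (-0.13242) + (-0.13242)) = 1.34820.
With S = 8 species, ln S = 2.07944, so J = 1.34820/2.07944 = 0.64835, i.e. 0.648 to 3 decimal places.

0.648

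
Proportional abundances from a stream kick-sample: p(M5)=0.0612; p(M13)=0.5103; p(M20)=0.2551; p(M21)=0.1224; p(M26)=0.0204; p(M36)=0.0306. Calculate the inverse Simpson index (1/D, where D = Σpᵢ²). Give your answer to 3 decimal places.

D = 0.0612² + 0.5103² + 0.2551² + 0.1224² + 0.0204² + 0.0306² = 0.003745 + 0.260406 + 0.065076 + 0.014982 + 0.000416 + 0.000936 = 0.345562 (working shown to 6 dp, full precision carried).
So 1/D = 2.89384, i.e. 2.894 to 3 decimal places.

2.894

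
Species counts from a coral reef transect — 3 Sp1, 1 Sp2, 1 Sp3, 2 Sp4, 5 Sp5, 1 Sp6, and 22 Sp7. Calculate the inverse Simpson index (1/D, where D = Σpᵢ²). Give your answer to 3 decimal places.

Total N = 3+1+1+2+5+1+22 = 35, so the proportions are 0.085714, 0.028571, 0.028571, 0.057143, 0.142857, 0.028571, 0.628571 (working shown to 6 dp, full precision carried).
D = 0.085714² + 0.028571² + 0.028571² + 0.057143² + 0.142857² + 0.028571² + 0.628571² = 0.007347 + 0.000816 + 0.000816 + 0.003265 + 0.020408 + 0.000816 + 0.395102 = 0.428571.
So 1/D = 2.33333, i.e. 2.333 to 3 decimal places.

2.333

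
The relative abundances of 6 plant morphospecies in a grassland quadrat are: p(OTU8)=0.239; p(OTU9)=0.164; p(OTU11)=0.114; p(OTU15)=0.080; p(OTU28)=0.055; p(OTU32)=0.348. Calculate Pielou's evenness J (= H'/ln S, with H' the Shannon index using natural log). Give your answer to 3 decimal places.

0.901

H' = −Σ pᵢ ln pᵢ = −((-0.34208) + (-0.29649) + (-0.24756) + (-0.20206) + (-0.15952) + (-0.36733)) = 1.61504 (working shown to 5 dp, full precision carried).
With S = 6 species, ln S = 1.79176, so J = 1.61504/1.79176 = 0.90137, i.e. 0.901 to 3 decimal places.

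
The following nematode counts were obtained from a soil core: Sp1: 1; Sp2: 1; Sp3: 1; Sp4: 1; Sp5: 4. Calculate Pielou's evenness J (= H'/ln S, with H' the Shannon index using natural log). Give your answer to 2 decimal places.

Total N = 1+1+1+1+4 = 8, so the proportions are 0.125, 0.125, 0.125, 0.125, 0.5 (working shown to 4 dp, full precision carried).
H' = −Σ pᵢ ln pᵢ = −((-0.2599) + (-0.2599) + (-0.2599) + (-0.2599) + (-0.3466)) = 1.3863.
With S = 5 species, ln S = 1.6094, so J = 1.3863/1.6094 = 0.8614, i.e. 0.86 to 2 decimal places.

0.86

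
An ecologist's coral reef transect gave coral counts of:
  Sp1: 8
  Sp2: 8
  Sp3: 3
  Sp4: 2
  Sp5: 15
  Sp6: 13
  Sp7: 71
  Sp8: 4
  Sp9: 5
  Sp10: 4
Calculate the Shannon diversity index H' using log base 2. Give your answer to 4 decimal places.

2.3507

Total N = 8+8+3+2+15+13+71+4+5+4 = 133, so the proportions are 0.06015, 0.06015, 0.022556, 0.015038, 0.112782, 0.097744, 0.533835, 0.030075, 0.037594, 0.030075 (working shown to 6 dp, full precision carried).
Each pᵢ log₂ pᵢ term: 0.06015×(-4.055282)=-0.243927, 0.06015×(-4.055282)=-0.243927, 0.022556×(-5.470320)=-0.123391, 0.015038×(-6.055282)=-0.091057, 0.112782×(-3.148392)=-0.355082, 0.097744×(-3.354843)=-0.327917, 0.533835×(-0.905535)=-0.483406, 0.030075×(-5.055282)=-0.152039, 0.037594×(-4.733354)=-0.177946, 0.030075×(-5.055282)=-0.152039.
Sum = -2.350729, so H' = 2.3507.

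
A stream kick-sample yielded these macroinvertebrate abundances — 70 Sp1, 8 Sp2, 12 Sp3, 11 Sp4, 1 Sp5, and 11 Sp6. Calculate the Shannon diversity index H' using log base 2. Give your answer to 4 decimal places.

Total N = 70+8+12+11+1+11 = 113, so the proportions are 0.619469, 0.070796, 0.106195, 0.097345, 0.00885, 0.097345 (working shown to 6 dp, full precision carried).
Each pᵢ log₂ pᵢ term: 0.619469×(-0.690896)=-0.427989, 0.070796×(-3.820179)=-0.270455, 0.106195×(-3.235216)=-0.343563, 0.097345×(-3.360747)=-0.327152, 0.00885×(-6.820179)=-0.060356, 0.097345×(-3.360747)=-0.327152.
Sum = -1.756667, so H' = 1.7567.

1.7567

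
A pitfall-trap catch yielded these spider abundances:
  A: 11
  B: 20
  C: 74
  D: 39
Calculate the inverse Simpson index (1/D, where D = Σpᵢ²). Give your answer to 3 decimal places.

Total N = 11+20+74+39 = 144, so the proportions are 0.076389, 0.138889, 0.513889, 0.270833 (working shown to 6 dp, full precision carried).
D = 0.076389² + 0.138889² + 0.513889² + 0.270833² = 0.005835 + 0.019290 + 0.264082 + 0.073351 = 0.362558.
So 1/D = 2.75818, i.e. 2.758 to 3 decimal places.

2.758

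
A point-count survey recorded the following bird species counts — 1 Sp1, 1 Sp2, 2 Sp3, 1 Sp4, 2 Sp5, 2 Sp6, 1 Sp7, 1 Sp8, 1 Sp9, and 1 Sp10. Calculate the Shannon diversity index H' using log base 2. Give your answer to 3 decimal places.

3.239

Total N = 1+1+2+1+2+2+1+1+1+1 = 13, so the proportions are 0.07692, 0.07692, 0.15385, 0.07692, 0.15385, 0.15385, 0.07692, 0.07692, 0.07692, 0.07692 (working shown to 5 dp, full precision carried).
Each pᵢ log₂ pᵢ term: 0.07692×(-3.70044)=-0.28465, 0.07692×(-3.70044)=-0.28465, 0.15385×(-2.70044)=-0.41545, 0.07692×(-3.70044)=-0.28465, 0.15385×(-2.70044)=-0.41545, 0.15385×(-2.70044)=-0.41545, 0.07692×(-3.70044)=-0.28465, 0.07692×(-3.70044)=-0.28465, 0.07692×(-3.70044)=-0.28465, 0.07692×(-3.70044)=-0.28465.
Sum = -3.23890, so H' = 3.239.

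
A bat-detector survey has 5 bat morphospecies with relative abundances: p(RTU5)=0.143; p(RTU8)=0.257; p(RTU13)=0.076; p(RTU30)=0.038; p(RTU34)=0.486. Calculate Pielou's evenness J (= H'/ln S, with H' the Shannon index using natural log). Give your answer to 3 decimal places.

H' = −Σ pᵢ ln pᵢ = −((-0.27812) + (-0.34918) + (-0.19585) + (-0.12427) + (-0.35067)) = 1.29809 (working shown to 5 dp, full precision carried).
With S = 5 species, ln S = 1.60944, so J = 1.29809/1.60944 = 0.80655, i.e. 0.807 to 3 decimal places.

0.807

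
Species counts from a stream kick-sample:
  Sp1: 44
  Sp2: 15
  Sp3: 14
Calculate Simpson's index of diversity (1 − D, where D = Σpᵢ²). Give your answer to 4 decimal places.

0.5577

Total N = 44+15+14 = 73, so the proportions are 0.60274, 0.205479, 0.191781 (working shown to 6 dp, full precision carried).
D = 0.60274² + 0.205479² + 0.191781² = 0.363295 + 0.042222 + 0.036780 = 0.442297.
So 1 − D = 0.557703, i.e. 0.5577 to 4 decimal places.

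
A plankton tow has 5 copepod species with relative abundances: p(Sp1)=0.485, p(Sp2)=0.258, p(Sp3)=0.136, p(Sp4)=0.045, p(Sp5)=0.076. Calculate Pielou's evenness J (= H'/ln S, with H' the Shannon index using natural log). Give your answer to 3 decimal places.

H' = −Σ pᵢ ln pᵢ = −((-0.35095) + (-0.34954) + (-0.27133) + (-0.13955) + (-0.19585)) = 1.30722 (working shown to 5 dp, full precision carried).
With S = 5 species, ln S = 1.60944, so J = 1.30722/1.60944 = 0.81222, i.e. 0.812 to 3 decimal places.

0.812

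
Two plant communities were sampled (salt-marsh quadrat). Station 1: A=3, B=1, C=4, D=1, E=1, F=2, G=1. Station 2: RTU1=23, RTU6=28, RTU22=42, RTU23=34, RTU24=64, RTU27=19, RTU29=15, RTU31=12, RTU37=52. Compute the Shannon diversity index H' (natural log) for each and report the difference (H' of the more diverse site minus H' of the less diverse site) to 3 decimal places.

0.288

Station 1: N=13, proportions 0.2307692, 0.0769231, 0.3076923, 0.0769231, 0.0769231, 0.1538462, 0.0769231, giving H' = 1.7782333 (working shown to 7 dp, full precision carried).
Station 2: N=289, proportions 0.0795848, 0.0968858, 0.1453287, 0.1176471, 0.2214533, 0.0657439, 0.0519031, 0.0415225, 0.1799308, giving H' = 2.0667255.
Difference = |1.7782333 − 2.0667255| = 0.2884922, i.e. 0.288 to 3 decimal places.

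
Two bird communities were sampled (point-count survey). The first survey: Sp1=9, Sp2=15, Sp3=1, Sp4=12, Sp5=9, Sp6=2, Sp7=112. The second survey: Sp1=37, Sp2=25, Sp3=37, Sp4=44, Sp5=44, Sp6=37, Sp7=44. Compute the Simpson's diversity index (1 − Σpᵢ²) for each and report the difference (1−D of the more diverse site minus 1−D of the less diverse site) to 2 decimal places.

0.36

The first survey: N=160, proportions 0.0563, 0.0938, 0.0063, 0.075, 0.0563, 0.0125, 0.7, giving 1−D = 0.4891 (working shown to 4 dp, full precision carried).
The second survey: N=268, proportions 0.1381, 0.0933, 0.1381, 0.1642, 0.1642, 0.1381, 0.1642, giving 1−D = 0.8533.
Difference = |0.4891 − 0.8533| = 0.3642, i.e. 0.36 to 2 decimal places.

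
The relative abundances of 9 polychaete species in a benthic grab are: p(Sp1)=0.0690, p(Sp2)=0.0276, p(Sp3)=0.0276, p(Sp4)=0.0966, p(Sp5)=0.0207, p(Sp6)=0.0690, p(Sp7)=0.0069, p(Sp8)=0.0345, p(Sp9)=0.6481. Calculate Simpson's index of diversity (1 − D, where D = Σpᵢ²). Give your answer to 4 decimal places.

0.5579

D = 0.069² + 0.0276² + 0.0276² + 0.0966² + 0.0207² + 0.069² + 0.0069² + 0.0345² + 0.6481² = 0.004761 + 0.000762 + 0.000762 + 0.009332 + 0.000428 + 0.004761 + 0.000048 + 0.001190 + 0.420034 = 0.442077 (working shown to 6 dp, full precision carried).
So 1 − D = 0.557923, i.e. 0.5579 to 4 decimal places.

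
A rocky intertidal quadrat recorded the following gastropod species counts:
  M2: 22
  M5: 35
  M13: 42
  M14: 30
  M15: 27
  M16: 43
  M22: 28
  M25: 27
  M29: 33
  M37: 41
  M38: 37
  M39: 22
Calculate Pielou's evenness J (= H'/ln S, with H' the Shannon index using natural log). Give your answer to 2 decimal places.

0.99

Total N = 22+35+42+30+27+43+28+27+33+41+37+22 = 387, so the proportions are 0.0568, 0.0904, 0.1085, 0.0775, 0.0698, 0.1111, 0.0724, 0.0698, 0.0853, 0.1059, 0.0956, 0.0568 (working shown to 4 dp, full precision carried).
H' = −Σ pᵢ ln pᵢ = −((-0.1630) + (-0.2173) + (-0.2410) + (-0.1982) + (-0.1858) + (-0.2441) + (-0.1900) + (-0.1858) + (-0.2099) + (-0.2378) + (-0.2244) + (-0.1630)) = 2.4605.
With S = 12 species, ln S = 2.4849, so J = 2.4605/2.4849 = 0.9902, i.e. 0.99 to 2 decimal places.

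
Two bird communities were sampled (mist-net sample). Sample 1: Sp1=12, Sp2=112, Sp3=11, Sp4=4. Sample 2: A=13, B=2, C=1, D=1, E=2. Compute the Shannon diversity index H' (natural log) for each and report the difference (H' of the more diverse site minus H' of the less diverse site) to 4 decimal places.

0.3552

Sample 1: N=139, proportions 0.086331, 0.805755, 0.079137, 0.028777, giving H' = 0.688339 (working shown to 6 dp, full precision carried).
Sample 2: N=19, proportions 0.684211, 0.105263, 0.052632, 0.052632, 0.105263, giving H' = 1.043548.
Difference = |0.688339 − 1.043548| = 0.355209, i.e. 0.3552 to 4 decimal places.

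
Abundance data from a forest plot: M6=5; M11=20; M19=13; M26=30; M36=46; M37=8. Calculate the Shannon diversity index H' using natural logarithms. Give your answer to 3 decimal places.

1.557

Total N = 5+20+13+30+46+8 = 122, so the proportions are 0.04098, 0.16393, 0.10656, 0.2459, 0.37705, 0.06557 (working shown to 5 dp, full precision carried).
Each pᵢ ln pᵢ term: 0.04098×(-3.19458)=-0.13093, 0.16393×(-1.80829)=-0.29644, 0.10656×(-2.23907)=-0.23859, 0.2459×(-1.40282)=-0.34496, 0.37705×(-0.97538)=-0.36777, 0.06557×(-2.72458)=-0.17866.
Sum = -1.55734, so H' = 1.557.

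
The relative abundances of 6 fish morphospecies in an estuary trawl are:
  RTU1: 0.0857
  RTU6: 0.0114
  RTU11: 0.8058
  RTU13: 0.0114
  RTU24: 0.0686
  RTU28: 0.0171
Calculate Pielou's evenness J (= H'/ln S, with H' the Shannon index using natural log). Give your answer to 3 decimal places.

H' = −Σ pᵢ ln pᵢ = −((-0.21056) + (-0.05101) + (-0.17399) + (-0.05101) + (-0.18381) + (-0.06957)) = 0.73994 (working shown to 5 dp, full precision carried).
With S = 6 species, ln S = 1.79176, so J = 0.73994/1.79176 = 0.41297, i.e. 0.413 to 3 decimal places.

0.413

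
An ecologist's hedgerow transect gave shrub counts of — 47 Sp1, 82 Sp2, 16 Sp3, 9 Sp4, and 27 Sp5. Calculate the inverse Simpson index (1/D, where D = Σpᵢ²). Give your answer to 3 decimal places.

3.276

Total N = 47+82+16+9+27 = 181, so the proportions are 0.2596685, 0.4530387, 0.0883978, 0.0497238, 0.1491713 (working shown to 7 dp, full precision carried).
D = 0.2596685² + 0.4530387² + 0.0883978² + 0.0497238² + 0.1491713² = 0.0674277 + 0.2052440 + 0.0078142 + 0.0024725 + 0.0222521 = 0.3052105.
So 1/D = 3.27643, i.e. 3.276 to 3 decimal places.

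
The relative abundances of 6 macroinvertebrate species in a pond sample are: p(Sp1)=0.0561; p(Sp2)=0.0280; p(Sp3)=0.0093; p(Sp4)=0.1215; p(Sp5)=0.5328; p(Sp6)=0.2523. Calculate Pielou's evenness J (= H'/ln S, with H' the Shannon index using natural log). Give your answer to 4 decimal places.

H' = −Σ pᵢ ln pᵢ = −((-0.161603) + (-0.100115) + (-0.043503) + (-0.256103) + (-0.335456) + (-0.347452)) = 1.244231 (working shown to 6 dp, full precision carried).
With S = 6 species, ln S = 1.791759, so J = 1.244231/1.791759 = 0.694419, i.e. 0.6944 to 4 decimal places.

0.6944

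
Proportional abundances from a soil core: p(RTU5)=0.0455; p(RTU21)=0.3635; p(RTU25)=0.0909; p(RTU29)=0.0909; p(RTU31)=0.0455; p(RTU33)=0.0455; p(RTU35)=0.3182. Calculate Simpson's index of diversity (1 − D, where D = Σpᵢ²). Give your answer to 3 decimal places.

0.744

D = 0.0455² + 0.3635² + 0.0909² + 0.0909² + 0.0455² + 0.0455² + 0.3182² = 0.00207 + 0.13213 + 0.00826 + 0.00826 + 0.00207 + 0.00207 + 0.10125 = 0.25612 (working shown to 5 dp, full precision carried).
So 1 − D = 0.74388, i.e. 0.744 to 3 decimal places.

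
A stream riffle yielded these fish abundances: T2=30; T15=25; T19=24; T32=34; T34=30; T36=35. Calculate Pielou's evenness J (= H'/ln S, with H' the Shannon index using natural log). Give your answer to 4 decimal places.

Total N = 30+25+24+34+30+35 = 178, so the proportions are 0.168539, 0.140449, 0.134831, 0.191011, 0.168539, 0.196629 (working shown to 6 dp, full precision carried).
H' = −Σ pᵢ ln pᵢ = −((-0.300099) + (-0.275689) + (-0.270166) + (-0.316204) + (-0.300099) + (-0.319805)) = 1.782062.
With S = 6 species, ln S = 1.791759, so J = 1.782062/1.791759 = 0.994588, i.e. 0.9946 to 4 decimal places.

0.9946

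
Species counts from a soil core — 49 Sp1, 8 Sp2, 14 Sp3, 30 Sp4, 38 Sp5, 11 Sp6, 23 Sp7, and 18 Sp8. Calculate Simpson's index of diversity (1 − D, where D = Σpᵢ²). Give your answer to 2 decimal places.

Total N = 49+8+14+30+38+11+23+18 = 191, so the proportions are 0.2565, 0.0419, 0.0733, 0.1571, 0.199, 0.0576, 0.1204, 0.0942 (working shown to 4 dp, full precision carried).
D = 0.2565² + 0.0419² + 0.0733² + 0.1571² + 0.199² + 0.0576² + 0.1204² + 0.0942² = 0.0658 + 0.0018 + 0.0054 + 0.0247 + 0.0396 + 0.0033 + 0.0145 + 0.0089 = 0.1639.
So 1 − D = 0.8361, i.e. 0.84 to 2 decimal places.

0.84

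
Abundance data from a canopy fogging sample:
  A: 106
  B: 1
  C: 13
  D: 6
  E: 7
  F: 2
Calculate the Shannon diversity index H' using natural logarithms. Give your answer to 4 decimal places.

Total N = 106+1+13+6+7+2 = 135, so the proportions are 0.785185, 0.007407, 0.096296, 0.044444, 0.051852, 0.014815 (working shown to 6 dp, full precision carried).
Each pᵢ ln pᵢ term: 0.785185×(-0.241836)=-0.189886, 0.007407×(-4.905275)=-0.036335, 0.096296×(-2.340325)=-0.225365, 0.044444×(-3.113515)=-0.138378, 0.051852×(-2.959365)=-0.153449, 0.014815×(-4.212128)=-0.062402.
Sum = -0.805815, so H' = 0.8058.

0.8058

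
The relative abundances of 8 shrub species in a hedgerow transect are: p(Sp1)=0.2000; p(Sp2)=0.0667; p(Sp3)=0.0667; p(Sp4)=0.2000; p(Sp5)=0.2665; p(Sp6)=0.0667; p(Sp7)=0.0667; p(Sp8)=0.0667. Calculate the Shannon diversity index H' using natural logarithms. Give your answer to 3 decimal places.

1.899

Each pᵢ ln pᵢ term (working shown to 5 dp, full precision carried): 0.2×(-1.60944)=-0.32189, 0.0667×(-2.70755)=-0.18059, 0.0667×(-2.70755)=-0.18059, 0.2×(-1.60944)=-0.32189, 0.2665×(-1.32238)=-0.35241, 0.0667×(-2.70755)=-0.18059, 0.0667×(-2.70755)=-0.18059, 0.0667×(-2.70755)=-0.18059.
Sum = -1.89916, so H' = 1.899.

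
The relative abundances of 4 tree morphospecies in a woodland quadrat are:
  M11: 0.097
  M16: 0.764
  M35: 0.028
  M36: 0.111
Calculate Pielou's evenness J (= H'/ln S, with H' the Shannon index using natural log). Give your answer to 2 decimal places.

H' = −Σ pᵢ ln pᵢ = −((-0.2263) + (-0.2057) + (-0.1001) + (-0.2440)) = 0.7761 (working shown to 4 dp, full precision carried).
With S = 4 species, ln S = 1.3863, so J = 0.7761/1.3863 = 0.5598, i.e. 0.56 to 2 decimal places.

0.56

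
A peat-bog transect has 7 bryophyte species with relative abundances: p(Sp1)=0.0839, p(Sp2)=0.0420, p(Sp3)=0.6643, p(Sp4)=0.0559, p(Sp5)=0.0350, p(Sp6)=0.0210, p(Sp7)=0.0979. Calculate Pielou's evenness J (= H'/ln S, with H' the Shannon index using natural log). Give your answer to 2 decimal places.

H' = −Σ pᵢ ln pᵢ = −((-0.2079) + (-0.1331) + (-0.2717) + (-0.1612) + (-0.1173) + (-0.0811) + (-0.2275)) = 1.2000 (working shown to 4 dp, full precision carried).
With S = 7 species, ln S = 1.9459, so J = 1.2000/1.9459 = 0.6167, i.e. 0.62 to 2 decimal places.

0.62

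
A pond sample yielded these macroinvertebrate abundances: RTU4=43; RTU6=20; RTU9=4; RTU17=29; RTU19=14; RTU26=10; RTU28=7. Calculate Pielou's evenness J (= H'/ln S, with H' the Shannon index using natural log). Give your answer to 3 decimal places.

0.877

Total N = 43+20+4+29+14+10+7 = 127, so the proportions are 0.33858, 0.15748, 0.0315, 0.22835, 0.11024, 0.07874, 0.05512 (working shown to 5 dp, full precision carried).
H' = −Σ pᵢ ln pᵢ = −((-0.36668) + (-0.29110) + (-0.10891) + (-0.33724) + (-0.24309) + (-0.20013) + (-0.15975)) = 1.70689.
With S = 7 species, ln S = 1.94591, so J = 1.70689/1.94591 = 0.87717, i.e. 0.877 to 3 decimal places.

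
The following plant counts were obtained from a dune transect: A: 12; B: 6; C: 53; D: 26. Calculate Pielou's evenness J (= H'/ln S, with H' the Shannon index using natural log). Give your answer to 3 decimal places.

Total N = 12+6+53+26 = 97, so the proportions are 0.12371, 0.06186, 0.54639, 0.26804 (working shown to 5 dp, full precision carried).
H' = −Σ pᵢ ln pᵢ = −((-0.25853) + (-0.17214) + (-0.33025) + (-0.35291)) = 1.11383.
With S = 4 species, ln S = 1.38629, so J = 1.11383/1.38629 = 0.80346, i.e. 0.803 to 3 decimal places.

0.803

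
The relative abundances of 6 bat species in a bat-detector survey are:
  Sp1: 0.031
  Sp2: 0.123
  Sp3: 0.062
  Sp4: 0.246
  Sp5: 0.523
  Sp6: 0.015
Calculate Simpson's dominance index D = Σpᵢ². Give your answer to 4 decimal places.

0.3542

D = 0.031² + 0.123² + 0.062² + 0.246² + 0.523² + 0.015² = 0.000961 + 0.015129 + 0.003844 + 0.060516 + 0.273529 + 0.000225 = 0.354204 (working shown to 6 dp, full precision carried).
To 4 decimal places, D = 0.3542.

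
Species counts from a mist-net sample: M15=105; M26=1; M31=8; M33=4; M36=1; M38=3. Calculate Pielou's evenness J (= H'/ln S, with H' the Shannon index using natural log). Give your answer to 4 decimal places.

Total N = 105+1+8+4+1+3 = 122, so the proportions are 0.860656, 0.008197, 0.065574, 0.032787, 0.008197, 0.02459 (working shown to 6 dp, full precision carried).
H' = −Σ pᵢ ln pᵢ = −((-0.129151) + (-0.039377) + (-0.178661) + (-0.112057) + (-0.039377) + (-0.091117)) = 0.589739.
With S = 6 species, ln S = 1.791759, so J = 0.589739/1.791759 = 0.329140, i.e. 0.3291 to 4 decimal places.

0.3291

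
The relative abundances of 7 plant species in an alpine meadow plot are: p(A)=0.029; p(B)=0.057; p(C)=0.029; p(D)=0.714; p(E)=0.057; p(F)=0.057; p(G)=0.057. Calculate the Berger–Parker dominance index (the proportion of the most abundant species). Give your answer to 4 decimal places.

0.7140

The largest proportion is 0.714, i.e. d = 0.7140 to 4 decimal places.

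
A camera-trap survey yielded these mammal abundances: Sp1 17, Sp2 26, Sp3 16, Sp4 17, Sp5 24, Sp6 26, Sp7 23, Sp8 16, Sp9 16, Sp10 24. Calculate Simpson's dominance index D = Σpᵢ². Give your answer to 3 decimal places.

Total N = 17+26+16+17+24+26+23+16+16+24 = 205, so the proportions are 0.08293, 0.12683, 0.07805, 0.08293, 0.11707, 0.12683, 0.1122, 0.07805, 0.07805, 0.11707 (working shown to 5 dp, full precision carried).
D = 0.08293² + 0.12683² + 0.07805² + 0.08293² + 0.11707² + 0.12683² + 0.1122² + 0.07805² + 0.07805² + 0.11707² = 0.00688 + 0.01609 + 0.00609 + 0.00688 + 0.01371 + 0.01609 + 0.01259 + 0.00609 + 0.00609 + 0.01371 = 0.10420.
To 3 decimal places, D = 0.104.

0.104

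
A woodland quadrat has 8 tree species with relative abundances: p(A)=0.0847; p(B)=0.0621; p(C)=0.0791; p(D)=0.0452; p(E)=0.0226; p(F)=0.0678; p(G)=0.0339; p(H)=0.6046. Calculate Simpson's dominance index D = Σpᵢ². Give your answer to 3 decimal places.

0.391

D = 0.0847² + 0.0621² + 0.0791² + 0.0452² + 0.0226² + 0.0678² + 0.0339² + 0.6046² = 0.00717 + 0.00386 + 0.00626 + 0.00204 + 0.00051 + 0.00460 + 0.00115 + 0.36554 = 0.39113 (working shown to 5 dp, full precision carried).
To 3 decimal places, D = 0.391.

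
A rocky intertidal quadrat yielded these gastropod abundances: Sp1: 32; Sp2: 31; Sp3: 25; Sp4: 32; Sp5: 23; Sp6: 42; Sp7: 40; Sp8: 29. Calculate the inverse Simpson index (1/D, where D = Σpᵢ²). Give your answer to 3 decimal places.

Total N = 32+31+25+32+23+42+40+29 = 254, so the proportions are 0.1259843, 0.1220472, 0.0984252, 0.1259843, 0.0905512, 0.1653543, 0.1574803, 0.1141732 (working shown to 7 dp, full precision carried).
D = 0.1259843² + 0.1220472² + 0.0984252² + 0.1259843² + 0.0905512² + 0.1653543² + 0.1574803² + 0.1141732² = 0.0158720 + 0.0148955 + 0.0096875 + 0.0158720 + 0.0081995 + 0.0273421 + 0.0248000 + 0.0130355 = 0.1297043.
So 1/D = 7.70985, i.e. 7.710 to 3 decimal places.

7.710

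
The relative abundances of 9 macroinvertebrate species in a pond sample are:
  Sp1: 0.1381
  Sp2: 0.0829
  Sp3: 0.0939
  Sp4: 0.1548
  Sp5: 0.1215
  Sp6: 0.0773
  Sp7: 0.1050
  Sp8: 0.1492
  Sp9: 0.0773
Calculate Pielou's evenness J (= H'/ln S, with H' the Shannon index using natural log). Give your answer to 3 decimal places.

0.984

H' = −Σ pᵢ ln pᵢ = −((-0.27341) + (-0.20643) + (-0.22212) + (-0.28880) + (-0.25610) + (-0.19789) + (-0.23665) + (-0.28385) + (-0.19789)) = 2.16314 (working shown to 5 dp, full precision carried).
With S = 9 species, ln S = 2.19722, so J = 2.16314/2.19722 = 0.98449, i.e. 0.984 to 3 decimal places.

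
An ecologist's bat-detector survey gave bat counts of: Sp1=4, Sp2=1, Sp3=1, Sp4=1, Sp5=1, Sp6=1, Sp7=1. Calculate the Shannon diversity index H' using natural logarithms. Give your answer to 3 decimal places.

1.748

Total N = 4+1+1+1+1+1+1 = 10, so the proportions are 0.4, 0.1, 0.1, 0.1, 0.1, 0.1, 0.1 (working shown to 5 dp, full precision carried).
Each pᵢ ln pᵢ term: 0.4×(-0.91629)=-0.36652, 0.1×(-2.30259)=-0.23026, 0.1×(-2.30259)=-0.23026, 0.1×(-2.30259)=-0.23026, 0.1×(-2.30259)=-0.23026, 0.1×(-2.30259)=-0.23026, 0.1×(-2.30259)=-0.23026.
Sum = -1.74807, so H' = 1.748.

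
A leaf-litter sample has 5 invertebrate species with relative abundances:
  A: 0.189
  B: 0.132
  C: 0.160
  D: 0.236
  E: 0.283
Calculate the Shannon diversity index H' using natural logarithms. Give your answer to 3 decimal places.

1.573

Each pᵢ ln pᵢ term (working shown to 5 dp, full precision carried): 0.189×(-1.66601)=-0.31488, 0.132×(-2.02495)=-0.26729, 0.16×(-1.83258)=-0.29321, 0.236×(-1.44392)=-0.34077, 0.283×(-1.26231)=-0.35723.
Sum = -1.57338, so H' = 1.573.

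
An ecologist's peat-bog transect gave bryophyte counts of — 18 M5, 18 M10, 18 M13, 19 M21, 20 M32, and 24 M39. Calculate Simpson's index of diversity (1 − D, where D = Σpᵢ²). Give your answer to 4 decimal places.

Total N = 18+18+18+19+20+24 = 117, so the proportions are 0.153846, 0.153846, 0.153846, 0.162393, 0.17094, 0.205128 (working shown to 6 dp, full precision carried).
D = 0.153846² + 0.153846² + 0.153846² + 0.162393² + 0.17094² + 0.205128² = 0.023669 + 0.023669 + 0.023669 + 0.026372 + 0.029221 + 0.042078 = 0.168676.
So 1 − D = 0.831324, i.e. 0.8313 to 4 decimal places.

0.8313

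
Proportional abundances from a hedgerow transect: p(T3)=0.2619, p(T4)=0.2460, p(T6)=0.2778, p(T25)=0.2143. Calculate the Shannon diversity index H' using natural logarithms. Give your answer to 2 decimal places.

Each pᵢ ln pᵢ term (working shown to 4 dp, full precision carried): 0.2619×(-1.3398)=-0.3509, 0.246×(-1.4024)=-0.3450, 0.2778×(-1.2809)=-0.3558, 0.2143×(-1.5404)=-0.3301.
Sum = -1.3818, so H' = 1.38.

1.38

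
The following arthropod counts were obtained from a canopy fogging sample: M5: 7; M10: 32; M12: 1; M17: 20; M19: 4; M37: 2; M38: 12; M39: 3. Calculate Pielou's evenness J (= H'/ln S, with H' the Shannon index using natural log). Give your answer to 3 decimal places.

0.781

Total N = 7+32+1+20+4+2+12+3 = 81, so the proportions are 0.08642, 0.39506, 0.01235, 0.24691, 0.04938, 0.02469, 0.14815, 0.03704 (working shown to 5 dp, full precision carried).
H' = −Σ pᵢ ln pᵢ = −((-0.21160) + (-0.36690) + (-0.05425) + (-0.34536) + (-0.14855) + (-0.09139) + (-0.28290) + (-0.12207)) = 1.62302.
With S = 8 species, ln S = 2.07944, so J = 1.62302/2.07944 = 0.78051, i.e. 0.781 to 3 decimal places.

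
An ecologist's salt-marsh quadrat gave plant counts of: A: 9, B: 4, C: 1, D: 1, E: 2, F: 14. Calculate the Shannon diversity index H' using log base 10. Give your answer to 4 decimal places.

Total N = 9+4+1+1+2+14 = 31, so the proportions are 0.290323, 0.129032, 0.032258, 0.032258, 0.064516, 0.451613 (working shown to 6 dp, full precision carried).
Each pᵢ log₁₀ pᵢ term: 0.290323×(-0.537119)=-0.155938, 0.129032×(-0.889302)=-0.114749, 0.032258×(-1.491362)=-0.048108, 0.032258×(-1.491362)=-0.048108, 0.064516×(-1.190332)=-0.076796, 0.451613×(-0.345234)=-0.155912.
Sum = -0.599611, so H' = 0.5996.

0.5996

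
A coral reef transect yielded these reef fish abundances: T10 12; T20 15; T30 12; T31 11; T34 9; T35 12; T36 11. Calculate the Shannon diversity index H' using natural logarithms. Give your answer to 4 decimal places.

1.9359

Total N = 12+15+12+11+9+12+11 = 82, so the proportions are 0.146341, 0.182927, 0.146341, 0.134146, 0.109756, 0.146341, 0.134146 (working shown to 6 dp, full precision carried).
Each pᵢ ln pᵢ term: 0.146341×(-1.921813)=-0.281241, 0.182927×(-1.698669)=-0.310732, 0.146341×(-1.921813)=-0.281241, 0.134146×(-2.008824)=-0.269476, 0.109756×(-2.209495)=-0.242506, 0.146341×(-1.921813)=-0.281241, 0.134146×(-2.008824)=-0.269476.
Sum = -1.935913, so H' = 1.9359.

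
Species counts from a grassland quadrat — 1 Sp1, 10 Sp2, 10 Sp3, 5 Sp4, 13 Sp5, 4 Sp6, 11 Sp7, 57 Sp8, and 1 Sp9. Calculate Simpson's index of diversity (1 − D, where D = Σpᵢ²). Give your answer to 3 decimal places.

0.699

Total N = 1+10+10+5+13+4+11+57+1 = 112, so the proportions are 0.00893, 0.08929, 0.08929, 0.04464, 0.11607, 0.03571, 0.09821, 0.50893, 0.00893 (working shown to 5 dp, full precision carried).
D = 0.00893² + 0.08929² + 0.08929² + 0.04464² + 0.11607² + 0.03571² + 0.09821² + 0.50893² + 0.00893² = 0.00008 + 0.00797 + 0.00797 + 0.00199 + 0.01347 + 0.00128 + 0.00965 + 0.25901 + 0.00008 = 0.30150.
So 1 − D = 0.69850, i.e. 0.699 to 3 decimal places.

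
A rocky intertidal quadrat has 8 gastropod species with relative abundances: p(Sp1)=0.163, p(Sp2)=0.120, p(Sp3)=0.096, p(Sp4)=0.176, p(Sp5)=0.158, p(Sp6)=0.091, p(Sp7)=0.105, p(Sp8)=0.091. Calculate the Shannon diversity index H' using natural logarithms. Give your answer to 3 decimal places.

Each pᵢ ln pᵢ term (working shown to 5 dp, full precision carried): 0.163×(-1.81401)=-0.29568, 0.12×(-2.12026)=-0.25443, 0.096×(-2.34341)=-0.22497, 0.176×(-1.73727)=-0.30576, 0.158×(-1.84516)=-0.29154, 0.091×(-2.39690)=-0.21812, 0.105×(-2.25379)=-0.23665, 0.091×(-2.39690)=-0.21812.
Sum = -2.04526, so H' = 2.045.

2.045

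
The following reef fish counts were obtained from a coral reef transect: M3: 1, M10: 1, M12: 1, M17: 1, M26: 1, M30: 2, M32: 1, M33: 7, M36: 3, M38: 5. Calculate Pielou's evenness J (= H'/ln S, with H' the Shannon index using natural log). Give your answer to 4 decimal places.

Total N = 1+1+1+1+1+2+1+7+3+5 = 23, so the proportions are 0.043478, 0.043478, 0.043478, 0.043478, 0.043478, 0.086957, 0.043478, 0.304348, 0.130435, 0.217391 (working shown to 6 dp, full precision carried).
H' = −Σ pᵢ ln pᵢ = −((-0.136326) + (-0.136326) + (-0.136326) + (-0.136326) + (-0.136326) + (-0.212378) + (-0.136326) + (-0.362047) + (-0.265680) + (-0.331751)) = 1.989812.
With S = 10 species, ln S = 2.302585, so J = 1.989812/2.302585 = 0.864164, i.e. 0.8642 to 4 decimal places.

0.8642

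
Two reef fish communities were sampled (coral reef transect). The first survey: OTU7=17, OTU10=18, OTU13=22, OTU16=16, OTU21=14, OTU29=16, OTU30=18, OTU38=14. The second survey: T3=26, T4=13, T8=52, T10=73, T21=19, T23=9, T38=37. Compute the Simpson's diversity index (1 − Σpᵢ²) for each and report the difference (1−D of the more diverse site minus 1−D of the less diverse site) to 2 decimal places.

0.08

The first survey: N=135, proportions 0.12593, 0.13333, 0.16296, 0.11852, 0.1037, 0.11852, 0.13333, 0.1037, giving 1−D = 0.87243 (working shown to 5 dp, full precision carried).
The second survey: N=229, proportions 0.11354, 0.05677, 0.22707, 0.31878, 0.08297, 0.0393, 0.16157, giving 1−D = 0.79617.
Difference = |0.87243 − 0.79617| = 0.07626, i.e. 0.08 to 2 decimal places.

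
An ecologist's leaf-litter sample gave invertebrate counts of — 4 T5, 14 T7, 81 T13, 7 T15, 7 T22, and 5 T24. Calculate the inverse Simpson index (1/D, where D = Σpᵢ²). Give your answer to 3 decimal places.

2.019

Total N = 4+14+81+7+7+5 = 118, so the proportions are 0.033898, 0.118644, 0.686441, 0.059322, 0.059322, 0.042373 (working shown to 6 dp, full precision carried).
D = 0.033898² + 0.118644² + 0.686441² + 0.059322² + 0.059322² + 0.042373² = 0.001149 + 0.014076 + 0.471201 + 0.003519 + 0.003519 + 0.001795 = 0.495260.
So 1/D = 2.01914, i.e. 2.019 to 3 decimal places.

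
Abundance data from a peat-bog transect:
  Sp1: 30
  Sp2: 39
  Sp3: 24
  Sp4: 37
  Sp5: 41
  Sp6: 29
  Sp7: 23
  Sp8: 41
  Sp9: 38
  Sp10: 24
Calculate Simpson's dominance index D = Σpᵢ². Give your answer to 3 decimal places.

Total N = 30+39+24+37+41+29+23+41+38+24 = 326, so the proportions are 0.09202, 0.11963, 0.07362, 0.1135, 0.12577, 0.08896, 0.07055, 0.12577, 0.11656, 0.07362 (working shown to 5 dp, full precision carried).
D = 0.09202² + 0.11963² + 0.07362² + 0.1135² + 0.12577² + 0.08896² + 0.07055² + 0.12577² + 0.11656² + 0.07362² = 0.00847 + 0.01431 + 0.00542 + 0.01288 + 0.01582 + 0.00791 + 0.00498 + 0.01582 + 0.01359 + 0.00542 = 0.10461.
To 3 decimal places, D = 0.105.

0.105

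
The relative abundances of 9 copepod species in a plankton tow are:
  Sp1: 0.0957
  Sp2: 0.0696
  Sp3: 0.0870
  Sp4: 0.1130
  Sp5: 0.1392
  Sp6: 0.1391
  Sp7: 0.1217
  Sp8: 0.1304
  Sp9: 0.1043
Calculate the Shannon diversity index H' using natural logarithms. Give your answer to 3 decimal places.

Each pᵢ ln pᵢ term (working shown to 5 dp, full precision carried): 0.0957×(-2.34654)=-0.22456, 0.0696×(-2.66499)=-0.18548, 0.087×(-2.44185)=-0.21244, 0.113×(-2.18037)=-0.24638, 0.1392×(-1.97184)=-0.27448, 0.1391×(-1.97256)=-0.27438, 0.1217×(-2.10620)=-0.25632, 0.1304×(-2.03715)=-0.26564, 0.1043×(-2.26048)=-0.23577.
Sum = -2.17547, so H' = 2.175.

2.175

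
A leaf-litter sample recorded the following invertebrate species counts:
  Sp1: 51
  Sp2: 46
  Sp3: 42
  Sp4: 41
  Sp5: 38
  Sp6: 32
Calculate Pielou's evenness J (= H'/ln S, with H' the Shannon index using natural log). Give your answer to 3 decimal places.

0.994

Total N = 51+46+42+41+38+32 = 250, so the proportions are 0.204, 0.184, 0.168, 0.164, 0.152, 0.128 (working shown to 5 dp, full precision carried).
H' = −Σ pᵢ ln pᵢ = −((-0.32429) + (-0.31148) + (-0.29968) + (-0.29649) + (-0.28635) + (-0.26313)) = 1.78142.
With S = 6 species, ln S = 1.79176, so J = 1.78142/1.79176 = 0.99423, i.e. 0.994 to 3 decimal places.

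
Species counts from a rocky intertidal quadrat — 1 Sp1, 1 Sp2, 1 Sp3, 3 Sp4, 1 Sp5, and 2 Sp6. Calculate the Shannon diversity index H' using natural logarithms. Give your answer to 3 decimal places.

1.677

Total N = 1+1+1+3+1+2 = 9, so the proportions are 0.11111, 0.11111, 0.11111, 0.33333, 0.11111, 0.22222 (working shown to 5 dp, full precision carried).
Each pᵢ ln pᵢ term: 0.11111×(-2.19722)=-0.24414, 0.11111×(-2.19722)=-0.24414, 0.11111×(-2.19722)=-0.24414, 0.33333×(-1.09861)=-0.36620, 0.11111×(-2.19722)=-0.24414, 0.22222×(-1.50408)=-0.33424.
Sum = -1.67699, so H' = 1.677.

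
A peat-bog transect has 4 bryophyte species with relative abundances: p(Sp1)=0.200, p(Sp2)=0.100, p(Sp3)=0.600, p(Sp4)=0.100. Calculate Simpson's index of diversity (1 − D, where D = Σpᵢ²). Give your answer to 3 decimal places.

0.580

D = 0.2² + 0.1² + 0.6² + 0.1² = 0.04000 + 0.01000 + 0.36000 + 0.01000 = 0.42000 (working shown to 5 dp, full precision carried).
So 1 − D = 0.58000, i.e. 0.580 to 3 decimal places.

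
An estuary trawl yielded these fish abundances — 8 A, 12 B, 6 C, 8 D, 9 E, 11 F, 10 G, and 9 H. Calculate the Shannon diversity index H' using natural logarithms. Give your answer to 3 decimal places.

Total N = 8+12+6+8+9+11+10+9 = 73, so the proportions are 0.10959, 0.16438, 0.08219, 0.10959, 0.12329, 0.15068, 0.13699, 0.12329 (working shown to 5 dp, full precision carried).
Each pᵢ ln pᵢ term: 0.10959×(-2.21102)=-0.24230, 0.16438×(-1.80555)=-0.29680, 0.08219×(-2.49870)=-0.20537, 0.10959×(-2.21102)=-0.24230, 0.12329×(-2.09323)=-0.25807, 0.15068×(-1.89256)=-0.28518, 0.13699×(-1.98787)=-0.27231, 0.12329×(-2.09323)=-0.25807.
Sum = -2.06042, so H' = 2.060.

2.060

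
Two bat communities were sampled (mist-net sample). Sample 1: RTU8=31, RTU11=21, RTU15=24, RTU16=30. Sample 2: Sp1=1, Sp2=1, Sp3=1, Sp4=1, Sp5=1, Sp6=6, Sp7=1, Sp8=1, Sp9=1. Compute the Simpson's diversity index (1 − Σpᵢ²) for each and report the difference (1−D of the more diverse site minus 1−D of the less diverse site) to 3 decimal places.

0.032

Sample 1: N=106, proportions 0.29245, 0.19811, 0.22642, 0.28302, giving 1−D = 0.74386 (working shown to 5 dp, full precision carried).
Sample 2: N=14, proportions 0.07143, 0.07143, 0.07143, 0.07143, 0.07143, 0.42857, 0.07143, 0.07143, 0.07143, giving 1−D = 0.77551.
Difference = |0.74386 − 0.77551| = 0.03165, i.e. 0.032 to 3 decimal places.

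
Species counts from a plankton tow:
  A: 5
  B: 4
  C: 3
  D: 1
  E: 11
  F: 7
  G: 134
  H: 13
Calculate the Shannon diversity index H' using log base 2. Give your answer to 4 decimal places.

Total N = 5+4+3+1+11+7+134+13 = 178, so the proportions are 0.02809, 0.022472, 0.016854, 0.005618, 0.061798, 0.039326, 0.752809, 0.073034 (working shown to 6 dp, full precision carried).
Each pᵢ log₂ pᵢ term: 0.02809×(-5.153805)=-0.144770, 0.022472×(-5.475733)=-0.123050, 0.016854×(-5.890771)=-0.099283, 0.005618×(-7.475733)=-0.041999, 0.061798×(-4.016302)=-0.248198, 0.039326×(-4.668379)=-0.183588, 0.752809×(-0.409644)=-0.308384, 0.073034×(-3.775294)=-0.275724.
Sum = -1.424995, so H' = 1.4250.

1.4250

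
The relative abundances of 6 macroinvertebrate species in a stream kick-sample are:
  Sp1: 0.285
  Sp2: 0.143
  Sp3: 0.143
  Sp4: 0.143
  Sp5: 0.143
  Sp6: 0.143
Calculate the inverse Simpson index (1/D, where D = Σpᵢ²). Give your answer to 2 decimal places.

D = 0.285² + 0.143² + 0.143² + 0.143² + 0.143² + 0.143² = 0.081225 + 0.020449 + 0.020449 + 0.020449 + 0.020449 + 0.020449 = 0.183470 (working shown to 6 dp, full precision carried).
So 1/D = 5.4505, i.e. 5.45 to 2 decimal places.

5.45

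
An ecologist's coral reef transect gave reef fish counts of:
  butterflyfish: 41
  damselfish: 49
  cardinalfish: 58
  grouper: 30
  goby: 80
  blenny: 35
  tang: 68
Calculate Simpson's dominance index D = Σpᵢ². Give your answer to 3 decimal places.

Total N = 41+49+58+30+80+35+68 = 361, so the proportions are 0.11357, 0.13573, 0.16066, 0.0831, 0.22161, 0.09695, 0.18837 (working shown to 5 dp, full precision carried).
D = 0.11357² + 0.13573² + 0.16066² + 0.0831² + 0.22161² + 0.09695² + 0.18837² = 0.01290 + 0.01842 + 0.02581 + 0.00691 + 0.04911 + 0.00940 + 0.03548 = 0.15803.
To 3 decimal places, D = 0.158.

0.158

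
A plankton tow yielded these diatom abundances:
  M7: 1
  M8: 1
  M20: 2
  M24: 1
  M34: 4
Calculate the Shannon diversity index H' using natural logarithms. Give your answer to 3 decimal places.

Total N = 1+1+2+1+4 = 9, so the proportions are 0.11111, 0.11111, 0.22222, 0.11111, 0.44444 (working shown to 5 dp, full precision carried).
Each pᵢ ln pᵢ term: 0.11111×(-2.19722)=-0.24414, 0.11111×(-2.19722)=-0.24414, 0.22222×(-1.50408)=-0.33424, 0.11111×(-2.19722)=-0.24414, 0.44444×(-0.81093)=-0.36041.
Sum = -1.42706, so H' = 1.427.

1.427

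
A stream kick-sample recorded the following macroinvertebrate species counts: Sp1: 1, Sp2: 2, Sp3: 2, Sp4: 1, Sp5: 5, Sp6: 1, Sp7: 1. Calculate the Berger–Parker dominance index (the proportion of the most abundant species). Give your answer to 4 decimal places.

Total N = 1+2+2+1+5+1+1 = 13, so the proportions are 0.076923, 0.153846, 0.153846, 0.076923, 0.384615, 0.076923, 0.076923 (working shown to 6 dp, full precision carried).
The largest proportion is 0.384615, i.e. d = 0.3846 to 4 decimal places.

0.3846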